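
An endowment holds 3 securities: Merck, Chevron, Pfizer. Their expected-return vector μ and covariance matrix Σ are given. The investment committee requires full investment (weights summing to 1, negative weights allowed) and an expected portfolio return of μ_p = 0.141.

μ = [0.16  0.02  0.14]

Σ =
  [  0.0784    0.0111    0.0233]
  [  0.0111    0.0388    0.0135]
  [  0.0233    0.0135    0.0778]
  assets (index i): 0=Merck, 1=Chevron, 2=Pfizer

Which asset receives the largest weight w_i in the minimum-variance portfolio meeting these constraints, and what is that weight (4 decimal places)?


Merck (0.5081)

p=Σ⁻¹μ = [1.6973  -0.4463  1.3686]
q=Σ⁻¹𝟙 = [7.7158  21.1761  6.8682]
a=μᵀp=0.454242  b=𝟙ᵀp=2.619591  c=𝟙ᵀq=35.760097  D=ac−b²=9.381493
λ₁=(c·0.141−b)/D = (35.760097·0.141−2.619591)/9.381493 = 0.258230
λ₂=(a−b·0.141)/D = (0.454242−2.619591·0.141)/9.381493 = 0.009048
w* = 0.258230·p + 0.009048·q:
  w_0 = 0.258230·1.6973 + 0.009048·7.7158 = 0.5081  (Merck)
  w_1 = 0.258230·-0.4463 + 0.009048·21.1761 = 0.0763  (Chevron)
  w_2 = 0.258230·1.3686 + 0.009048·6.8682 = 0.4156  (Pfizer)
Σw_i=1.0000  μᵀw=0.1410
σ²=wᵀΣw=λ₁·μ_p+λ₂ = 0.258230·0.141 + 0.009048 = 0.045458 ≈ 0.0455


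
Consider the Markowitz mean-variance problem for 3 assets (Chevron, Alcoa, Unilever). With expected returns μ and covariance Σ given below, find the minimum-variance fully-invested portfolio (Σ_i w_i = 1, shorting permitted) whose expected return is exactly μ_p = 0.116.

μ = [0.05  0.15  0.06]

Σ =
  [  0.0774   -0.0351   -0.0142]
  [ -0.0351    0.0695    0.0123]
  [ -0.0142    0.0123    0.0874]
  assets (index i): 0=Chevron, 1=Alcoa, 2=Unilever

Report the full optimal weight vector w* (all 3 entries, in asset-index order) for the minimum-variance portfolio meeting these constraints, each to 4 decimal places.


p=Σ⁻¹μ = [2.1874  3.1572  0.5976]
q=Σ⁻¹𝟙 = [26.8509  25.7946  12.1740]
a=μᵀp=0.618808  b=𝟙ᵀp=5.942185  c=𝟙ᵀq=64.819606  D=ac−b²=4.801318
λ₁=(c·0.116−b)/D = (64.819606·0.116−5.942185)/4.801318 = 0.328428
λ₂=(a−b·0.116)/D = (0.618808−5.942185·0.116)/4.801318 = -0.014680
w* = 0.328428·p + -0.014680·q:
  w_0 = 0.328428·2.1874 + -0.014680·26.8509 = 0.3242  (Chevron)
  w_1 = 0.328428·3.1572 + -0.014680·25.7946 = 0.6582  (Alcoa)
  w_2 = 0.328428·0.5976 + -0.014680·12.1740 = 0.0175  (Unilever)
Σw_i=1.0000  μᵀw=0.1160
σ²=wᵀΣw=λ₁·μ_p+λ₂ = 0.328428·0.116 + -0.014680 = 0.023417 ≈ 0.0234

0.3242  0.6582  0.0175


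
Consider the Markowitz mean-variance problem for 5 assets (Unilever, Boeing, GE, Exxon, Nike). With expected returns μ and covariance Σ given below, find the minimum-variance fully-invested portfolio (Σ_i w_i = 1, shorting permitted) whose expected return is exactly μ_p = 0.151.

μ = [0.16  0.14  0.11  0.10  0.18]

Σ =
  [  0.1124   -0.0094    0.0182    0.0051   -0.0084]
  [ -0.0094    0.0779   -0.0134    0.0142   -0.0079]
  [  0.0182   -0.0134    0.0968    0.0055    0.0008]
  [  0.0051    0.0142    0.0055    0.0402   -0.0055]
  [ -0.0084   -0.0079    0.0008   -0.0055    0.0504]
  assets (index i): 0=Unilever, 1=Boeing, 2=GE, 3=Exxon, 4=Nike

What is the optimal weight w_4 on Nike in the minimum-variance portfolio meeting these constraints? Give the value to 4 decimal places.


0.4066

x=Σ⁻¹μ = [1.6945  2.2639  0.9845  1.9409  4.4049]
y=Σ⁻¹𝟙 = [9.6069  14.3805  9.1161  20.8637  25.8286]
a=μᵀx=1.683332  b=𝟙ᵀx=11.288672  c=𝟙ᵀy=79.795854  D=ac−b²=6.888769
λ₁=(c·0.151−b)/D = (79.795854·0.151−11.288672)/6.888769 = 0.110397
λ₂=(a−b·0.151)/D = (1.683332−11.288672·0.151)/6.888769 = -0.003086
w* = 0.110397·x + -0.003086·y:
  w_0 = 0.110397·1.6945 + -0.003086·9.6069 = 0.1574  (Unilever)
  w_1 = 0.110397·2.2639 + -0.003086·14.3805 = 0.2056  (Boeing)
  w_2 = 0.110397·0.9845 + -0.003086·9.1161 = 0.0806  (GE)
  w_3 = 0.110397·1.9409 + -0.003086·20.8637 = 0.1499  (Exxon)
  w_4 = 0.110397·4.4049 + -0.003086·25.8286 = 0.4066  (Nike)
Σw_i=1.0000  μᵀw=0.1510
σ²=wᵀΣw=λ₁·μ_p+λ₂ = 0.110397·0.151 + -0.003086 = 0.013584 ≈ 0.0136


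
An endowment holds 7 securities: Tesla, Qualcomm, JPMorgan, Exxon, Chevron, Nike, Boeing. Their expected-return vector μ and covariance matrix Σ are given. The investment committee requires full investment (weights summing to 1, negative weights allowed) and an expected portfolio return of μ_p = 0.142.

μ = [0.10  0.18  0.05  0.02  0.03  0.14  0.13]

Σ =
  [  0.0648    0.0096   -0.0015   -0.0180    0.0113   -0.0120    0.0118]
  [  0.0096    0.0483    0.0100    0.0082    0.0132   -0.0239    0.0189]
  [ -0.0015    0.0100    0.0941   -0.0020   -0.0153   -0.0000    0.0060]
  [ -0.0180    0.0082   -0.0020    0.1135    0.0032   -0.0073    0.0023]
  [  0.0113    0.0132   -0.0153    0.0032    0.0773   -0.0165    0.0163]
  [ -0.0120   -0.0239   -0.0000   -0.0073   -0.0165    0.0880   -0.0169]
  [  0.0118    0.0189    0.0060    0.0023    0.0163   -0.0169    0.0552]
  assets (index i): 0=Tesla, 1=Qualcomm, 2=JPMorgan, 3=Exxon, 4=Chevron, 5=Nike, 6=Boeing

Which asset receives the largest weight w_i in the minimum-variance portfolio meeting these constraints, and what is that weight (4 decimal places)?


x=Σ⁻¹μ = [1.2967  4.4953  -0.0605  0.2405  -0.2308  3.2737  1.6057]
y=Σ⁻¹𝟙 = [16.5724  17.5677  10.5243  11.3219  11.9231  23.6152  10.6518]
a=μᵀx=1.600746  b=𝟙ᵀx=10.620628  c=𝟙ᵀy=102.176341  D=ac−b²=50.760585
λ₁=(c·0.142−b)/D = (102.176341·0.142−10.620628)/50.760585 = 0.076603
λ₂=(a−b·0.142)/D = (1.600746−10.620628·0.142)/50.760585 = 0.001825
w* = 0.076603·x + 0.001825·y:
  w_0 = 0.076603·1.2967 + 0.001825·16.5724 = 0.1296  (Tesla)
  w_1 = 0.076603·4.4953 + 0.001825·17.5677 = 0.3764  (Qualcomm)
  w_2 = 0.076603·-0.0605 + 0.001825·10.5243 = 0.0146  (JPMorgan)
  w_3 = 0.076603·0.2405 + 0.001825·11.3219 = 0.0391  (Exxon)
  w_4 = 0.076603·-0.2308 + 0.001825·11.9231 = 0.0041  (Chevron)
  w_5 = 0.076603·3.2737 + 0.001825·23.6152 = 0.2939  (Nike)
  w_6 = 0.076603·1.6057 + 0.001825·10.6518 = 0.1424  (Boeing)
Σw_i=1.0000  μᵀw=0.1420
σ²=wᵀΣw=λ₁·μ_p+λ₂ = 0.076603·0.142 + 0.001825 = 0.012702 ≈ 0.0127

Qualcomm (0.3764)


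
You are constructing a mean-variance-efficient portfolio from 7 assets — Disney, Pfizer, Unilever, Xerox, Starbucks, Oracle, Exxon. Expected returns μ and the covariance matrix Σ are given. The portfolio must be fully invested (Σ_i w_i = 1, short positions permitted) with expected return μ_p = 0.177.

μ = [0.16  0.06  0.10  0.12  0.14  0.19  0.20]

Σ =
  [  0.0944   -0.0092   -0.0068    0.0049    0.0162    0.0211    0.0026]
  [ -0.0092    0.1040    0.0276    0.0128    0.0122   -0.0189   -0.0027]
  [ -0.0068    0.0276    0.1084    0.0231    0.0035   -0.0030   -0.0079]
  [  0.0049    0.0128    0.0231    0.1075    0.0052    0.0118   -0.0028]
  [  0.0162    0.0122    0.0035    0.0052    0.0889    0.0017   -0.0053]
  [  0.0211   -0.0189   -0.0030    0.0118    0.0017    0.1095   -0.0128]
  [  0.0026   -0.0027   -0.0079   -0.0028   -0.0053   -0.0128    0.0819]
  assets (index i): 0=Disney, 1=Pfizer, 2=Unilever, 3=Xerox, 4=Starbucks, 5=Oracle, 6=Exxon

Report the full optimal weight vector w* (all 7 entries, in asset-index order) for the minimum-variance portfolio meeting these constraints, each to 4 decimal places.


p=Σ⁻¹μ = [1.0460  0.6152  0.9271  0.5953  1.3662  1.9220  2.9277]
q=Σ⁻¹𝟙 = [7.4462  8.9546  7.4523  5.1120  8.7855  10.5580  15.3811]
a=μᵀp=1.510416  b=𝟙ᵀp=9.399557  c=𝟙ᵀq=63.689778  D=ac−b²=7.846384
λ₁=(c·0.177−b)/D = (63.689778·0.177−9.399557)/7.846384 = 0.238777
λ₂=(a−b·0.177)/D = (1.510416−9.399557·0.177)/7.846384 = -0.019538
w* = 0.238777·p + -0.019538·q:
  w_0 = 0.238777·1.0460 + -0.019538·7.4462 = 0.1043  (Disney)
  w_1 = 0.238777·0.6152 + -0.019538·8.9546 = -0.0281  (Pfizer)
  w_2 = 0.238777·0.9271 + -0.019538·7.4523 = 0.0758  (Unilever)
  w_3 = 0.238777·0.5953 + -0.019538·5.1120 = 0.0423  (Xerox)
  w_4 = 0.238777·1.3662 + -0.019538·8.7855 = 0.1546  (Starbucks)
  w_5 = 0.238777·1.9220 + -0.019538·10.5580 = 0.2527  (Oracle)
  w_6 = 0.238777·2.9277 + -0.019538·15.3811 = 0.3985  (Exxon)
Σw_i=1.0000  μᵀw=0.1770
σ²=wᵀΣw=λ₁·μ_p+λ₂ = 0.238777·0.177 + -0.019538 = 0.022725 ≈ 0.0227

0.1043  -0.0281  0.0758  0.0423  0.1546  0.2527  0.3985


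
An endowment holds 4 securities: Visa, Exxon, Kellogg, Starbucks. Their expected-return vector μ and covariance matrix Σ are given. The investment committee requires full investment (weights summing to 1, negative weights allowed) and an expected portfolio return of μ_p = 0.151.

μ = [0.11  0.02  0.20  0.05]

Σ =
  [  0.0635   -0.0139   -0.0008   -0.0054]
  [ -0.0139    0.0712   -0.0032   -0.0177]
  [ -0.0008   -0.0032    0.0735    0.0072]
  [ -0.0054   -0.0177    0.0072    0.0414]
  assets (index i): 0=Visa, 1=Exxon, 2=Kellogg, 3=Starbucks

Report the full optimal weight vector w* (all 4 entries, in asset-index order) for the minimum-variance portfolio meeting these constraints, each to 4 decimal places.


0.3208  0.0567  0.5564  0.0662

p=Σ⁻¹μ = [2.1609  1.2057  2.6458  1.5450]
q=Σ⁻¹𝟙 = [25.4458  28.9375  11.4338  37.8570]
a=μᵀp=0.868218  b=𝟙ᵀp=7.557400  c=𝟙ᵀq=103.674093  D=ac−b²=32.897397
λ₁=(c·0.151−b)/D = (103.674093·0.151−7.557400)/32.897397 = 0.246141
λ₂=(a−b·0.151)/D = (0.868218−7.557400·0.151)/32.897397 = -0.008297
w* = 0.246141·p + -0.008297·q:
  w_0 = 0.246141·2.1609 + -0.008297·25.4458 = 0.3208  (Visa)
  w_1 = 0.246141·1.2057 + -0.008297·28.9375 = 0.0567  (Exxon)
  w_2 = 0.246141·2.6458 + -0.008297·11.4338 = 0.5564  (Kellogg)
  w_3 = 0.246141·1.5450 + -0.008297·37.8570 = 0.0662  (Starbucks)
Σw_i=1.0000  μᵀw=0.1510
σ²=wᵀΣw=λ₁·μ_p+λ₂ = 0.246141·0.151 + -0.008297 = 0.028870 ≈ 0.0289


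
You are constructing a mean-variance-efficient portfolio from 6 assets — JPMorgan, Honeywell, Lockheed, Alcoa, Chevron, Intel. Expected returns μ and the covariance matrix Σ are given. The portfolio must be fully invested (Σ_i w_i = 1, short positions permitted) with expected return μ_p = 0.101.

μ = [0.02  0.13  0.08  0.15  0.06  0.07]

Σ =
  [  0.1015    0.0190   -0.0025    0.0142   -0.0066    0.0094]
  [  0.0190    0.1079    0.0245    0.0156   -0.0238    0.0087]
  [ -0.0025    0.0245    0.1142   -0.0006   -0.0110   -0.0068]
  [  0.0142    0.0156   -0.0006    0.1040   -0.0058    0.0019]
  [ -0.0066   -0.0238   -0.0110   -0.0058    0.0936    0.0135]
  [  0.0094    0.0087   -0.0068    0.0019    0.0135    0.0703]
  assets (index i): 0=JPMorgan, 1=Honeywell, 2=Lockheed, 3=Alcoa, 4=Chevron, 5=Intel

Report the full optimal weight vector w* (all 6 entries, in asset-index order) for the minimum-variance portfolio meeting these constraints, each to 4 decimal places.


p=Σ⁻¹μ = [-0.1800  1.0517  0.6127  1.3521  0.9462  0.7307]
q=Σ⁻¹𝟙 = [7.5645  6.6249  9.4255  8.1741  12.9885  10.5900]
a=μᵀp=0.492866  b=𝟙ᵀp=4.513286  c=𝟙ᵀq=55.367444  D=ac−b²=6.919005
λ₁=(c·0.101−b)/D = (55.367444·0.101−4.513286)/6.919005 = 0.155922
λ₂=(a−b·0.101)/D = (0.492866−4.513286·0.101)/6.919005 = 0.005351
w* = 0.155922·p + 0.005351·q:
  w_0 = 0.155922·-0.1800 + 0.005351·7.5645 = 0.0124  (JPMorgan)
  w_1 = 0.155922·1.0517 + 0.005351·6.6249 = 0.1994  (Honeywell)
  w_2 = 0.155922·0.6127 + 0.005351·9.4255 = 0.1460  (Lockheed)
  w_3 = 0.155922·1.3521 + 0.005351·8.1741 = 0.2546  (Alcoa)
  w_4 = 0.155922·0.9462 + 0.005351·12.9885 = 0.2170  (Chevron)
  w_5 = 0.155922·0.7307 + 0.005351·10.5900 = 0.1706  (Intel)
Σw_i=1.0000  μᵀw=0.1010
σ²=wᵀΣw=λ₁·μ_p+λ₂ = 0.155922·0.101 + 0.005351 = 0.021099 ≈ 0.0211

0.0124  0.1994  0.1460  0.2546  0.2170  0.1706


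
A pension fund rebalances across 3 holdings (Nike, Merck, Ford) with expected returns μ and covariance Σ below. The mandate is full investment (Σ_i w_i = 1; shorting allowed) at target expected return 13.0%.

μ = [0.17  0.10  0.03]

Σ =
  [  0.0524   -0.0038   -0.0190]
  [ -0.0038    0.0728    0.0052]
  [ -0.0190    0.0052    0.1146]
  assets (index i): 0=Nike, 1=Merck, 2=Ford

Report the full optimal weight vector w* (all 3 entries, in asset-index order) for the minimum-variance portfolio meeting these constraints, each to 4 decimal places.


0.5849  0.2587  0.1564

p=Σ⁻¹μ = [3.6427  1.5068  0.7973]
q=Σ⁻¹𝟙 = [24.5150  14.1481  12.1485]
a=μᵀp=0.793853  b=𝟙ᵀp=5.946811  c=𝟙ᵀq=50.811563  D=ac−b²=4.972376
λ₁=(c·0.130−b)/D = (50.811563·0.130−5.946811)/4.972376 = 0.132470
λ₂=(a−b·0.130)/D = (0.793853−5.946811·0.130)/4.972376 = 0.004177
w* = 0.132470·p + 0.004177·q:
  w_0 = 0.132470·3.6427 + 0.004177·24.5150 = 0.5849  (Nike)
  w_1 = 0.132470·1.5068 + 0.004177·14.1481 = 0.2587  (Merck)
  w_2 = 0.132470·0.7973 + 0.004177·12.1485 = 0.1564  (Ford)
Σw_i=1.0000  μᵀw=0.1300
σ²=wᵀΣw=λ₁·μ_p+λ₂ = 0.132470·0.130 + 0.004177 = 0.021398 ≈ 0.0214


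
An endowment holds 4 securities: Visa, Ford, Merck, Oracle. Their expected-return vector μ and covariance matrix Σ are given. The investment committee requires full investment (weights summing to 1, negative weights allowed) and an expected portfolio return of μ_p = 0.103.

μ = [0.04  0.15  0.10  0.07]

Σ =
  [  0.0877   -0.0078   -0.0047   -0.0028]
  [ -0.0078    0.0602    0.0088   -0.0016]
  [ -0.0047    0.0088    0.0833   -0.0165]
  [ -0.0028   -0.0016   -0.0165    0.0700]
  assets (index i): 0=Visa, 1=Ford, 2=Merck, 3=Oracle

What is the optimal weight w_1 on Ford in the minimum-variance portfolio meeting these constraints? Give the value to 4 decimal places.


0.3873

p=Σ⁻¹μ = [0.7854  2.4460  1.2606  1.3845]
q=Σ⁻¹𝟙 = [14.2847  16.8045  14.7428  18.7163]
a=μᵀp=0.621289  b=𝟙ᵀp=5.876487  c=𝟙ᵀq=64.548364  D=ac−b²=5.570085
λ₁=(c·0.103−b)/D = (64.548364·0.103−5.876487)/5.570085 = 0.138597
λ₂=(a−b·0.103)/D = (0.621289−5.876487·0.103)/5.570085 = 0.002874
w* = 0.138597·p + 0.002874·q:
  w_0 = 0.138597·0.7854 + 0.002874·14.2847 = 0.1499  (Visa)
  w_1 = 0.138597·2.4460 + 0.002874·16.8045 = 0.3873  (Ford)
  w_2 = 0.138597·1.2606 + 0.002874·14.7428 = 0.2171  (Merck)
  w_3 = 0.138597·1.3845 + 0.002874·18.7163 = 0.2457  (Oracle)
Σw_i=1.0000  μᵀw=0.1030
σ²=wᵀΣw=λ₁·μ_p+λ₂ = 0.138597·0.103 + 0.002874 = 0.017150 ≈ 0.0171


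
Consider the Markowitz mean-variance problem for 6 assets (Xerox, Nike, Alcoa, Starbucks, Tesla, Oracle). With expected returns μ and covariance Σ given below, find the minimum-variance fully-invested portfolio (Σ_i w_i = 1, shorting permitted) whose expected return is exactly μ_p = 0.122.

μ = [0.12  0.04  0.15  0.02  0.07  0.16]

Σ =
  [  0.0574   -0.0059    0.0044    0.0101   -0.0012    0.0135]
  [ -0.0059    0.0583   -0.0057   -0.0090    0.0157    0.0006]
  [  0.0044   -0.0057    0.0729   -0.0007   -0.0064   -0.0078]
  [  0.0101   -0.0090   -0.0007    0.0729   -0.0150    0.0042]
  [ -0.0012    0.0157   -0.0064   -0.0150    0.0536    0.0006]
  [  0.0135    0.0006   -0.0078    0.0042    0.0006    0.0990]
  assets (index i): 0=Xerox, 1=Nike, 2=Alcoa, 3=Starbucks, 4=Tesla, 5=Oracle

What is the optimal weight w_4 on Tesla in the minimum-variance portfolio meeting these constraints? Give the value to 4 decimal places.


0.1787

x=Σ⁻¹μ = [1.5845  0.7127  2.3192  0.3842  1.4997  1.5531]
y=Σ⁻¹𝟙 = [13.1029  17.2217  17.2089  17.9938  20.8989  8.6757]
a=μᵀx=0.927699  b=𝟙ᵀx=8.053467  c=𝟙ᵀy=95.101922  D=ac−b²=23.367620
λ₁=(c·0.122−b)/D = (95.101922·0.122−8.053467)/23.367620 = 0.151875
λ₂=(a−b·0.122)/D = (0.927699−8.053467·0.122)/23.367620 = -0.002346
w* = 0.151875·x + -0.002346·y:
  w_0 = 0.151875·1.5845 + -0.002346·13.1029 = 0.2099  (Xerox)
  w_1 = 0.151875·0.7127 + -0.002346·17.2217 = 0.0678  (Nike)
  w_2 = 0.151875·2.3192 + -0.002346·17.2089 = 0.3119  (Alcoa)
  w_3 = 0.151875·0.3842 + -0.002346·17.9938 = 0.0161  (Starbucks)
  w_4 = 0.151875·1.4997 + -0.002346·20.8989 = 0.1787  (Tesla)
  w_5 = 0.151875·1.5531 + -0.002346·8.6757 = 0.2155  (Oracle)
Σw_i=1.0000  μᵀw=0.1220
σ²=wᵀΣw=λ₁·μ_p+λ₂ = 0.151875·0.122 + -0.002346 = 0.016183 ≈ 0.0162


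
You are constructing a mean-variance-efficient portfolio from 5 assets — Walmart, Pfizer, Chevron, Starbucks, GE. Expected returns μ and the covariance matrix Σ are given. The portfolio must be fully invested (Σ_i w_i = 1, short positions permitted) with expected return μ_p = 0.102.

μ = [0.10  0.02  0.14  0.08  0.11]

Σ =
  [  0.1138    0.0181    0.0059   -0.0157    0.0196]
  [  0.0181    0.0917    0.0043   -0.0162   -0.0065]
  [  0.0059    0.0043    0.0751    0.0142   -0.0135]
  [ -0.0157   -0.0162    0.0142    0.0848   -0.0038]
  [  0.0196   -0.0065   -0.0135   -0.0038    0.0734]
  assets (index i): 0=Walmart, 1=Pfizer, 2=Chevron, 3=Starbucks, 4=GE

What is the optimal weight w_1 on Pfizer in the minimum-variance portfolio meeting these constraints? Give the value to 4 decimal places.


x=Σ⁻¹μ = [0.5394  0.2964  1.9651  0.8509  1.7863]
y=Σ⁻¹𝟙 = [5.1732  12.9089  12.4981  13.8585  16.4019]
a=μᵀx=0.599545  b=𝟙ᵀx=5.438114  c=𝟙ᵀy=60.840499  D=ac−b²=6.903533
λ₁=(c·0.102−b)/D = (60.840499·0.102−5.438114)/6.903533 = 0.111192
λ₂=(a−b·0.102)/D = (0.599545−5.438114·0.102)/6.903533 = 0.006498
w* = 0.111192·x + 0.006498·y:
  w_0 = 0.111192·0.5394 + 0.006498·5.1732 = 0.0936  (Walmart)
  w_1 = 0.111192·0.2964 + 0.006498·12.9089 = 0.1168  (Pfizer)
  w_2 = 0.111192·1.9651 + 0.006498·12.4981 = 0.2997  (Chevron)
  w_3 = 0.111192·0.8509 + 0.006498·13.8585 = 0.1847  (Starbucks)
  w_4 = 0.111192·1.7863 + 0.006498·16.4019 = 0.3052  (GE)
Σw_i=1.0000  μᵀw=0.1020
σ²=wᵀΣw=λ₁·μ_p+λ₂ = 0.111192·0.102 + 0.006498 = 0.017839 ≈ 0.0178

0.1168


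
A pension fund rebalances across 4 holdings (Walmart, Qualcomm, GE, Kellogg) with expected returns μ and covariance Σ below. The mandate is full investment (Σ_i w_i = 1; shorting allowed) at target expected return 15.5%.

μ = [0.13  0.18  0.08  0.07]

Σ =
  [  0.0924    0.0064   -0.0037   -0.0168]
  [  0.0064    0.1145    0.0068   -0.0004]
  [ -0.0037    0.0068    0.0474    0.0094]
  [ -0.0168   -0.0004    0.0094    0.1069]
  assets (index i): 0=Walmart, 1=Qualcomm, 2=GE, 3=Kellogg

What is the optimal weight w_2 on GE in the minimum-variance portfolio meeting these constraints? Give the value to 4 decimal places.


0.0294

p=Σ⁻¹μ = [1.5077  1.4043  1.4514  0.7694]
q=Σ⁻¹𝟙 = [12.8790  6.9084  19.1842  9.7175]
a=μᵀp=0.618736  b=𝟙ᵀp=5.132740  c=𝟙ᵀq=48.689084  D=ac−b²=3.780662
λ₁=(c·0.155−b)/D = (48.689084·0.155−5.132740)/3.780662 = 0.638530
λ₂=(a−b·0.155)/D = (0.618736−5.132740·0.155)/3.780662 = -0.046775
w* = 0.638530·p + -0.046775·q:
  w_0 = 0.638530·1.5077 + -0.046775·12.8790 = 0.3603  (Walmart)
  w_1 = 0.638530·1.4043 + -0.046775·6.9084 = 0.5735  (Qualcomm)
  w_2 = 0.638530·1.4514 + -0.046775·19.1842 = 0.0294  (GE)
  w_3 = 0.638530·0.7694 + -0.046775·9.7175 = 0.0367  (Kellogg)
Σw_i=1.0000  μᵀw=0.1550
σ²=wᵀΣw=λ₁·μ_p+λ₂ = 0.638530·0.155 + -0.046775 = 0.052198 ≈ 0.0522


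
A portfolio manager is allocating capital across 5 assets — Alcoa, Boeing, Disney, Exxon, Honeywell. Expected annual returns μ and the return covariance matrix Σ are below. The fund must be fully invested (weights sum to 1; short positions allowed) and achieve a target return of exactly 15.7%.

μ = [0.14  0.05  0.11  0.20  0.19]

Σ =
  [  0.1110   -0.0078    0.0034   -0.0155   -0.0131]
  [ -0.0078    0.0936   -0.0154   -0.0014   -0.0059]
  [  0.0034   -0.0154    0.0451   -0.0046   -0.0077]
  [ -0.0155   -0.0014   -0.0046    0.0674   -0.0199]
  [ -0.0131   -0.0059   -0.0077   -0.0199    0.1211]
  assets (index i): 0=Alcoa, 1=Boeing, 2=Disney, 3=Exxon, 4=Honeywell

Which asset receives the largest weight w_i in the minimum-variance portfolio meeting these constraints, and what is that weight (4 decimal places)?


u=Σ⁻¹μ = [2.2449  1.5946  3.7798  4.6281  2.8903]
v=Σ⁻¹𝟙 = [14.9772  18.8426  33.0611  25.9984  17.1702]
a=μᵀu=2.284574  b=𝟙ᵀu=15.137688  c=𝟙ᵀv=110.049552  D=ac−b²=22.266740
λ₁=(c·0.157−b)/D = (110.049552·0.157−15.137688)/22.266740 = 0.096112
λ₂=(a−b·0.157)/D = (2.284574−15.137688·0.157)/22.266740 = -0.004134
w* = 0.096112·u + -0.004134·v:
  w_0 = 0.096112·2.2449 + -0.004134·14.9772 = 0.1539  (Alcoa)
  w_1 = 0.096112·1.5946 + -0.004134·18.8426 = 0.0754  (Boeing)
  w_2 = 0.096112·3.7798 + -0.004134·33.0611 = 0.2266  (Disney)
  w_3 = 0.096112·4.6281 + -0.004134·25.9984 = 0.3373  (Exxon)
  w_4 = 0.096112·2.8903 + -0.004134·17.1702 = 0.2068  (Honeywell)
Σw_i=1.0000  μᵀw=0.1570
σ²=wᵀΣw=λ₁·μ_p+λ₂ = 0.096112·0.157 + -0.004134 = 0.010956 ≈ 0.0110

Exxon (0.3373)


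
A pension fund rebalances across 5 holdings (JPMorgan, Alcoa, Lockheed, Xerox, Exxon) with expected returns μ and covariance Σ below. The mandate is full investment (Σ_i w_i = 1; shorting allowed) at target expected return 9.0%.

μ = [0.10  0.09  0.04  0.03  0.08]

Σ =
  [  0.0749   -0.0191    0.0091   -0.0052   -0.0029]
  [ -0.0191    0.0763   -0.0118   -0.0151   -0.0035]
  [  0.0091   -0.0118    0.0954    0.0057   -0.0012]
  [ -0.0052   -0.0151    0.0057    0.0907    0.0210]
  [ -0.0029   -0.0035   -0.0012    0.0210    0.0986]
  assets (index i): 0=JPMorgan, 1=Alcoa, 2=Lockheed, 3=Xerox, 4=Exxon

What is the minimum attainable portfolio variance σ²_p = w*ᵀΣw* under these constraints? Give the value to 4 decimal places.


p=Σ⁻¹μ = [1.8191  1.8464  0.4533  0.5231  0.8245]
q=Σ⁻¹𝟙 = [19.0463  22.5485  10.7799  13.1486  8.8334]
a=μᵀp=0.447868  b=𝟙ᵀp=5.466314  c=𝟙ᵀq=74.356618  D=ac−b²=3.421353
λ₁=(c·0.090−b)/D = (74.356618·0.090−5.466314)/3.421353 = 0.358274
λ₂=(a−b·0.090)/D = (0.447868−5.466314·0.090)/3.421353 = -0.012890
w* = 0.358274·p + -0.012890·q:
  w_0 = 0.358274·1.8191 + -0.012890·19.0463 = 0.4062  (JPMorgan)
  w_1 = 0.358274·1.8464 + -0.012890·22.5485 = 0.3709  (Alcoa)
  w_2 = 0.358274·0.4533 + -0.012890·10.7799 = 0.0234  (Lockheed)
  w_3 = 0.358274·0.5231 + -0.012890·13.1486 = 0.0179  (Xerox)
  w_4 = 0.358274·0.8245 + -0.012890·8.8334 = 0.1815  (Exxon)
Σw_i=1.0000  μᵀw=0.0900
σ²=wᵀΣw=λ₁·μ_p+λ₂ = 0.358274·0.090 + -0.012890 = 0.019355 ≈ 0.0194

0.0194


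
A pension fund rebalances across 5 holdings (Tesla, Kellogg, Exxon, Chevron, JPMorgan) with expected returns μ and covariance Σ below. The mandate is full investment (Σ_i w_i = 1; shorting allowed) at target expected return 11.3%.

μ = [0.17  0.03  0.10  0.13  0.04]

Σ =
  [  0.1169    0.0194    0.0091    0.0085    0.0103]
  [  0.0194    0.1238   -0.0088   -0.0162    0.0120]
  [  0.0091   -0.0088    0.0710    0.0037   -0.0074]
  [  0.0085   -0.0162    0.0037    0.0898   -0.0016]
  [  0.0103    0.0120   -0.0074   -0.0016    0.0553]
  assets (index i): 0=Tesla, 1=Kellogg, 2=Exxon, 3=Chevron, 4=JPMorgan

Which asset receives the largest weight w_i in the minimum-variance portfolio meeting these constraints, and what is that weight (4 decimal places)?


Chevron (0.2843)

u=Σ⁻¹μ = [1.1534  0.2652  1.2925  1.3449  0.6628]
v=Σ⁻¹𝟙 = [3.4367  8.4916  15.9555  12.0072  18.0829]
a=μᵀu=0.534633  b=𝟙ᵀu=4.718794  c=𝟙ᵀv=57.973912  D=ac−b²=8.727764
λ₁=(c·0.113−b)/D = (57.973912·0.113−4.718794)/8.727764 = 0.209934
λ₂=(a−b·0.113)/D = (0.534633−4.718794·0.113)/8.727764 = 0.000161
w* = 0.209934·u + 0.000161·v:
  w_0 = 0.209934·1.1534 + 0.000161·3.4367 = 0.2427  (Tesla)
  w_1 = 0.209934·0.2652 + 0.000161·8.4916 = 0.0570  (Kellogg)
  w_2 = 0.209934·1.2925 + 0.000161·15.9555 = 0.2739  (Exxon)
  w_3 = 0.209934·1.3449 + 0.000161·12.0072 = 0.2843  (Chevron)
  w_4 = 0.209934·0.6628 + 0.000161·18.0829 = 0.1421  (JPMorgan)
Σw_i=1.0000  μᵀw=0.1130
σ²=wᵀΣw=λ₁·μ_p+λ₂ = 0.209934·0.113 + 0.000161 = 0.023884 ≈ 0.0239


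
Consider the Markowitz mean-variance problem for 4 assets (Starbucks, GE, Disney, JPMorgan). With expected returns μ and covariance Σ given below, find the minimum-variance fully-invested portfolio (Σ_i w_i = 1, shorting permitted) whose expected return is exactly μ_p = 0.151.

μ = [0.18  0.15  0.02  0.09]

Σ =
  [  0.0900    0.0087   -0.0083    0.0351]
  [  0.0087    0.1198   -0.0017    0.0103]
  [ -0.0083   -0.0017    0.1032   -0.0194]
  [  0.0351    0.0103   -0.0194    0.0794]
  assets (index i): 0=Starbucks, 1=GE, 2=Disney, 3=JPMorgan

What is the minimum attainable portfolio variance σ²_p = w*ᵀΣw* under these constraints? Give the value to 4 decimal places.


0.0434

u=Σ⁻¹μ = [1.8197  1.1011  0.4122  0.2870]
v=Σ⁻¹𝟙 = [7.0537  7.0129  12.5600  11.6353]
a=μᵀu=0.526778  b=𝟙ᵀu=3.619981  c=𝟙ᵀv=38.261943  D=ac−b²=7.051288
λ₁=(c·0.151−b)/D = (38.261943·0.151−3.619981)/7.051288 = 0.305983
λ₂=(a−b·0.151)/D = (0.526778−3.619981·0.151)/7.051288 = -0.002814
w* = 0.305983·u + -0.002814·v:
  w_0 = 0.305983·1.8197 + -0.002814·7.0537 = 0.5369  (Starbucks)
  w_1 = 0.305983·1.1011 + -0.002814·7.0129 = 0.3172  (GE)
  w_2 = 0.305983·0.4122 + -0.002814·12.5600 = 0.0908  (Disney)
  w_3 = 0.305983·0.2870 + -0.002814·11.6353 = 0.0551  (JPMorgan)
Σw_i=1.0000  μᵀw=0.1510
σ²=wᵀΣw=λ₁·μ_p+λ₂ = 0.305983·0.151 + -0.002814 = 0.043390 ≈ 0.0434


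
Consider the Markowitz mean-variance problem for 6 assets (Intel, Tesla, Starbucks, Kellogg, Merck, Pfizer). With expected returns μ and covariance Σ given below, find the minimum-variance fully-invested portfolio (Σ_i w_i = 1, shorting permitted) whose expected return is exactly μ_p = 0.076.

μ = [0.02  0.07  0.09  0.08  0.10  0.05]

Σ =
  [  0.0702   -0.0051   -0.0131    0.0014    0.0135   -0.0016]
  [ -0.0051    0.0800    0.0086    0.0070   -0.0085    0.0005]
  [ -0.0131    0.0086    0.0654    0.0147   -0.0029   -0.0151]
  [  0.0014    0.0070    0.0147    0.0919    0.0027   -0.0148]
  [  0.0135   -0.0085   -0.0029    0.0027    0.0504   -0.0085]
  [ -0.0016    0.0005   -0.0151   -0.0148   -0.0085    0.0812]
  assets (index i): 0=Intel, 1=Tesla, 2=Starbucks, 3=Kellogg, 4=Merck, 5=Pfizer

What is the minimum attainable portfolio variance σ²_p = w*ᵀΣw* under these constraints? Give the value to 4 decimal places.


0.0106

x=Σ⁻¹μ = [0.2017  0.9036  1.5409  0.6880  2.3488  1.2720]
y=Σ⁻¹𝟙 = [14.9824  12.7044  20.2398  9.0621  22.0663  20.2577]
a=μᵀx=0.559491  b=𝟙ᵀx=6.955015  c=𝟙ᵀy=99.312598  D=ac−b²=7.192254
λ₁=(c·0.076−b)/D = (99.312598·0.076−6.955015)/7.192254 = 0.082414
λ₂=(a−b·0.076)/D = (0.559491−6.955015·0.076)/7.192254 = 0.004298
w* = 0.082414·x + 0.004298·y:
  w_0 = 0.082414·0.2017 + 0.004298·14.9824 = 0.0810  (Intel)
  w_1 = 0.082414·0.9036 + 0.004298·12.7044 = 0.1291  (Tesla)
  w_2 = 0.082414·1.5409 + 0.004298·20.2398 = 0.2140  (Starbucks)
  w_3 = 0.082414·0.6880 + 0.004298·9.0621 = 0.0956  (Kellogg)
  w_4 = 0.082414·2.3488 + 0.004298·22.0663 = 0.2884  (Merck)
  w_5 = 0.082414·1.2720 + 0.004298·20.2577 = 0.1919  (Pfizer)
Σw_i=1.0000  μᵀw=0.0760
σ²=wᵀΣw=λ₁·μ_p+λ₂ = 0.082414·0.076 + 0.004298 = 0.010561 ≈ 0.0106


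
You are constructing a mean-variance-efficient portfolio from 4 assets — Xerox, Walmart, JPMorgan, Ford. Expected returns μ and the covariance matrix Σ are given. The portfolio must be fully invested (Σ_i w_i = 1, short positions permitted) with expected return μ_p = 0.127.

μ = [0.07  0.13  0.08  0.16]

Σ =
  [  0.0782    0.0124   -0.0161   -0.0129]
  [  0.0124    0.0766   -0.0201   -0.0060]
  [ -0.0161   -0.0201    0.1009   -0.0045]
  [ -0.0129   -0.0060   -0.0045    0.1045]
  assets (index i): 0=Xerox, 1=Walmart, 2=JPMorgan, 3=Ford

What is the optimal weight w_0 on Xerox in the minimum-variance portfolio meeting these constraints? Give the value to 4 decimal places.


0.0862

g=Σ⁻¹μ = [1.1811  2.0371  1.4700  1.8572]
h=Σ⁻¹𝟙 = [15.7774  15.7672  16.1543  13.1180]
a=μᵀg=0.762248  b=𝟙ᵀg=6.545372  c=𝟙ᵀh=60.816860  D=ac−b²=3.515631
λ₁=(c·0.127−b)/D = (60.816860·0.127−6.545372)/3.515631 = 0.335180
λ₂=(a−b·0.127)/D = (0.762248−6.545372·0.127)/3.515631 = -0.019631
w* = 0.335180·g + -0.019631·h:
  w_0 = 0.335180·1.1811 + -0.019631·15.7774 = 0.0862  (Xerox)
  w_1 = 0.335180·2.0371 + -0.019631·15.7672 = 0.3733  (Walmart)
  w_2 = 0.335180·1.4700 + -0.019631·16.1543 = 0.1756  (JPMorgan)
  w_3 = 0.335180·1.8572 + -0.019631·13.1180 = 0.3650  (Ford)
Σw_i=1.0000  μᵀw=0.1270
σ²=wᵀΣw=λ₁·μ_p+λ₂ = 0.335180·0.127 + -0.019631 = 0.022937 ≈ 0.0229


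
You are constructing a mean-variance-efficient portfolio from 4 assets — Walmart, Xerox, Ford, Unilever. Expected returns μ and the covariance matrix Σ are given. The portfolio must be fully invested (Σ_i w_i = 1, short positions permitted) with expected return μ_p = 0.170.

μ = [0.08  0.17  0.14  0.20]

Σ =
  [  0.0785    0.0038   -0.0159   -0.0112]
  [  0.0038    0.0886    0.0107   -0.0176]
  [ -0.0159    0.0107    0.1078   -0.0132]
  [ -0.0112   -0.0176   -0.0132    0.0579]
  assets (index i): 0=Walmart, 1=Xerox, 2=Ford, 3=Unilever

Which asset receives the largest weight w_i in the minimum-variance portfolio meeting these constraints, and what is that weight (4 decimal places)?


u=Σ⁻¹μ = [2.0151  2.6053  1.9597  5.0827]
v=Σ⁻¹𝟙 = [18.9778  14.4374  14.1390  28.5541]
a=μᵀu=1.895016  b=𝟙ᵀu=11.662848  c=𝟙ᵀv=76.108183  D=ac−b²=8.204200
λ₁=(c·0.170−b)/D = (76.108183·0.170−11.662848)/8.204200 = 0.155474
λ₂=(a−b·0.170)/D = (1.895016−11.662848·0.170)/8.204200 = -0.010686
w* = 0.155474·u + -0.010686·v:
  w_0 = 0.155474·2.0151 + -0.010686·18.9778 = 0.1105  (Walmart)
  w_1 = 0.155474·2.6053 + -0.010686·14.4374 = 0.2508  (Xerox)
  w_2 = 0.155474·1.9597 + -0.010686·14.1390 = 0.1536  (Ford)
  w_3 = 0.155474·5.0827 + -0.010686·28.5541 = 0.4851  (Unilever)
Σw_i=1.0000  μᵀw=0.1700
σ²=wᵀΣw=λ₁·μ_p+λ₂ = 0.155474·0.170 + -0.010686 = 0.015745 ≈ 0.0157

Unilever (0.4851)


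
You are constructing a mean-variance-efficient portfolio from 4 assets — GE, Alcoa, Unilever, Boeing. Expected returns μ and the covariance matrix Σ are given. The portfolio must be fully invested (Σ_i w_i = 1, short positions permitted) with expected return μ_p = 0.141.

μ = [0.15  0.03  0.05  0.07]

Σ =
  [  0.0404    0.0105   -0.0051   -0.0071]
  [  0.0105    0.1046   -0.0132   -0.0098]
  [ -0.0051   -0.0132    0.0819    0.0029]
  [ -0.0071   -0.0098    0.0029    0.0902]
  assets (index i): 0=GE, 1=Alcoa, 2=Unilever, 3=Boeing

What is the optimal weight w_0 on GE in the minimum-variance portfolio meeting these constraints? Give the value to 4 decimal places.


p=Σ⁻¹μ = [3.9827  0.0930  0.8355  1.0728]
q=Σ⁻¹𝟙 = [26.4453  10.0891  14.9949  13.7822]
a=μᵀp=0.717067  b=𝟙ᵀp=5.983967  c=𝟙ᵀq=65.311459  D=ac−b²=11.024812
λ₁=(c·0.141−b)/D = (65.311459·0.141−5.983967)/11.024812 = 0.292517
λ₂=(a−b·0.141)/D = (0.717067−5.983967·0.141)/11.024812 = -0.011490
w* = 0.292517·p + -0.011490·q:
  w_0 = 0.292517·3.9827 + -0.011490·26.4453 = 0.8612  (GE)
  w_1 = 0.292517·0.0930 + -0.011490·10.0891 = -0.0887  (Alcoa)
  w_2 = 0.292517·0.8355 + -0.011490·14.9949 = 0.0721  (Unilever)
  w_3 = 0.292517·1.0728 + -0.011490·13.7822 = 0.1555  (Boeing)
Σw_i=1.0000  μᵀw=0.1410
σ²=wᵀΣw=λ₁·μ_p+λ₂ = 0.292517·0.141 + -0.011490 = 0.029755 ≈ 0.0298

0.8612


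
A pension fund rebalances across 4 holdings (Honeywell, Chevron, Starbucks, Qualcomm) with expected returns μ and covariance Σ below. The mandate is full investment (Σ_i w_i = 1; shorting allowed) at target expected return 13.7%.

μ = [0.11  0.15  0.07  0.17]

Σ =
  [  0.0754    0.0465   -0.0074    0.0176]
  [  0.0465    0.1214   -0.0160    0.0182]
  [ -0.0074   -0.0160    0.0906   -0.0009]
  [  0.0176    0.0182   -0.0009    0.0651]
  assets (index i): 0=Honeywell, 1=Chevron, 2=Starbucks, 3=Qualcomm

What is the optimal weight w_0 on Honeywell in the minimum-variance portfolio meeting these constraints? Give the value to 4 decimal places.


p=Σ⁻¹μ = [0.5183  0.8289  0.9837  2.2531]
q=Σ⁻¹𝟙 = [8.8121  4.7655  12.7163  11.8221]
a=μᵀp=0.633241  b=𝟙ᵀp=4.584062  c=𝟙ᵀq=38.116071  D=ac−b²=3.123025
λ₁=(c·0.137−b)/D = (38.116071·0.137−4.584062)/3.123025 = 0.204238
λ₂=(a−b·0.137)/D = (0.633241−4.584062·0.137)/3.123025 = 0.001673
w* = 0.204238·p + 0.001673·q:
  w_0 = 0.204238·0.5183 + 0.001673·8.8121 = 0.1206  (Honeywell)
  w_1 = 0.204238·0.8289 + 0.001673·4.7655 = 0.1773  (Chevron)
  w_2 = 0.204238·0.9837 + 0.001673·12.7163 = 0.2222  (Starbucks)
  w_3 = 0.204238·2.2531 + 0.001673·11.8221 = 0.4799  (Qualcomm)
Σw_i=1.0000  μᵀw=0.1370
σ²=wᵀΣw=λ₁·μ_p+λ₂ = 0.204238·0.137 + 0.001673 = 0.029653 ≈ 0.0297

0.1206


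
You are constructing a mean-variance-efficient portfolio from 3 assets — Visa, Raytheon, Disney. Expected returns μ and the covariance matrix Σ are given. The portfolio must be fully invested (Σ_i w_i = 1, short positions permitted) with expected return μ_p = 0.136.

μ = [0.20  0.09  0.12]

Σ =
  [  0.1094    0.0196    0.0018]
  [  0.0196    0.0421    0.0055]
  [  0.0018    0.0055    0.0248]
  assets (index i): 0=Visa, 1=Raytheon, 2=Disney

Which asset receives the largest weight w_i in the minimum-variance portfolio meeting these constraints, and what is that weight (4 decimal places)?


Disney (0.6558)

g=Σ⁻¹μ = [1.6111  0.7938  4.5457]
h=Σ⁻¹𝟙 = [5.6049  16.4042  36.2777]
a=μᵀg=0.939159  b=𝟙ᵀg=6.950690  c=𝟙ᵀh=58.286847  D=ac−b²=6.428532
λ₁=(c·0.136−b)/D = (58.286847·0.136−6.950690)/6.428532 = 0.151873
λ₂=(a−b·0.136)/D = (0.939159−6.950690·0.136)/6.428532 = -0.000954
w* = 0.151873·g + -0.000954·h:
  w_0 = 0.151873·1.6111 + -0.000954·5.6049 = 0.2393  (Visa)
  w_1 = 0.151873·0.7938 + -0.000954·16.4042 = 0.1049  (Raytheon)
  w_2 = 0.151873·4.5457 + -0.000954·36.2777 = 0.6558  (Disney)
Σw_i=1.0000  μᵀw=0.1360
σ²=wᵀΣw=λ₁·μ_p+λ₂ = 0.151873·0.136 + -0.000954 = 0.019700 ≈ 0.0197


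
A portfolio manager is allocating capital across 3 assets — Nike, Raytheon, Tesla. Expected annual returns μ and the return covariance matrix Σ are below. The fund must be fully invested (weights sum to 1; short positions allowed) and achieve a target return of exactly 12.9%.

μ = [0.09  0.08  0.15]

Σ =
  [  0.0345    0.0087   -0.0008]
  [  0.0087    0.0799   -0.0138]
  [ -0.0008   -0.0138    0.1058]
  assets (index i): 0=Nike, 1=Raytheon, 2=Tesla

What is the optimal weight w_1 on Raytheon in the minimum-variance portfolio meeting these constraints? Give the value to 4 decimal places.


0.0760

g=Σ⁻¹μ = [2.3899  1.0118  1.5678]
h=Σ⁻¹𝟙 = [26.3249  11.5769  11.1609]
a=μᵀg=0.531208  b=𝟙ᵀg=4.969526  c=𝟙ᵀh=49.062688  D=ac−b²=1.366314
λ₁=(c·0.129−b)/D = (49.062688·0.129−4.969526)/1.366314 = 0.995058
λ₂=(a−b·0.129)/D = (0.531208−4.969526·0.129)/1.366314 = -0.080407
w* = 0.995058·g + -0.080407·h:
  w_0 = 0.995058·2.3899 + -0.080407·26.3249 = 0.2614  (Nike)
  w_1 = 0.995058·1.0118 + -0.080407·11.5769 = 0.0760  (Raytheon)
  w_2 = 0.995058·1.5678 + -0.080407·11.1609 = 0.6627  (Tesla)
Σw_i=1.0000  μᵀw=0.1290
σ²=wᵀΣw=λ₁·μ_p+λ₂ = 0.995058·0.129 + -0.080407 = 0.047956 ≈ 0.0480


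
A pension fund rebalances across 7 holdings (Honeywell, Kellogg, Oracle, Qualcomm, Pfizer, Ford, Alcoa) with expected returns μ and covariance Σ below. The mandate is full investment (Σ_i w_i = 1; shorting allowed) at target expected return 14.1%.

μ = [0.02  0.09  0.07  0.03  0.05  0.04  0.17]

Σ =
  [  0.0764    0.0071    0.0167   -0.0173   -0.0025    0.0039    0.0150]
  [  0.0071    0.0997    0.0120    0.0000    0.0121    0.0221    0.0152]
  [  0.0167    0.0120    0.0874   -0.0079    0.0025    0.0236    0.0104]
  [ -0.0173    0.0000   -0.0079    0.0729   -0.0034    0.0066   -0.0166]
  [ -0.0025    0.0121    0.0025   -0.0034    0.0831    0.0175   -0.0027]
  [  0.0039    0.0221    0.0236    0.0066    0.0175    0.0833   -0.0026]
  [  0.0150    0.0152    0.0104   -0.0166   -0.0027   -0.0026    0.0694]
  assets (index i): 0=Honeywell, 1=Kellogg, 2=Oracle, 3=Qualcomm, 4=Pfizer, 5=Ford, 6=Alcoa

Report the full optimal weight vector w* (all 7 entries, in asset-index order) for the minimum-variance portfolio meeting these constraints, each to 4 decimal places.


-0.1523  0.0843  0.1078  0.1596  0.1032  -0.0032  0.7005

g=Σ⁻¹μ = [-0.1433  0.3517  0.5160  1.0461  0.6344  0.1126  2.6053]
h=Σ⁻¹𝟙 = [13.1863  3.3621  6.8919  21.2582  12.0965  4.8019  15.5253]
a=μᵀg=0.575411  b=𝟙ᵀg=5.122701  c=𝟙ᵀh=77.122268  D=ac−b²=18.134958
λ₁=(c·0.141−b)/D = (77.122268·0.141−5.122701)/18.134958 = 0.317152
λ₂=(a−b·0.141)/D = (0.575411−5.122701·0.141)/18.134958 = -0.008100
w* = 0.317152·g + -0.008100·h:
  w_0 = 0.317152·-0.1433 + -0.008100·13.1863 = -0.1523  (Honeywell)
  w_1 = 0.317152·0.3517 + -0.008100·3.3621 = 0.0843  (Kellogg)
  w_2 = 0.317152·0.5160 + -0.008100·6.8919 = 0.1078  (Oracle)
  w_3 = 0.317152·1.0461 + -0.008100·21.2582 = 0.1596  (Qualcomm)
  w_4 = 0.317152·0.6344 + -0.008100·12.0965 = 0.1032  (Pfizer)
  w_5 = 0.317152·0.1126 + -0.008100·4.8019 = -0.0032  (Ford)
  w_6 = 0.317152·2.6053 + -0.008100·15.5253 = 0.7005  (Alcoa)
Σw_i=1.0000  μᵀw=0.1410
σ²=wᵀΣw=λ₁·μ_p+λ₂ = 0.317152·0.141 + -0.008100 = 0.036619 ≈ 0.0366


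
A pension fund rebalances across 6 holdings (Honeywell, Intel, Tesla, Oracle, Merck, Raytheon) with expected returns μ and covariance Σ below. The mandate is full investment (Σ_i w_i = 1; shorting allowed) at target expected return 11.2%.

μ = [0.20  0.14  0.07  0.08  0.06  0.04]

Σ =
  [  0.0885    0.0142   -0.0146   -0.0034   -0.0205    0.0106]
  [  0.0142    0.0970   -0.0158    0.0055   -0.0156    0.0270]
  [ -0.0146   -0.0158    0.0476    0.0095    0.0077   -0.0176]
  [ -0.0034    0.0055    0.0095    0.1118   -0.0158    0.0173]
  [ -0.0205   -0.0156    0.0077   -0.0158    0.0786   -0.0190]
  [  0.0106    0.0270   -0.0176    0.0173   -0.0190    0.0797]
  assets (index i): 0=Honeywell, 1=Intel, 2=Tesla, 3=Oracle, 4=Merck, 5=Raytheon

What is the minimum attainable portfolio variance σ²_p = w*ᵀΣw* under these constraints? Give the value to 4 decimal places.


p=Σ⁻¹μ = [2.8263  1.5800  2.5967  0.6895  1.8059  0.4450]
q=Σ⁻¹𝟙 = [18.0384  11.2247  31.7014  6.7094  22.0425  17.1444]
a=μᵀp=1.149531  b=𝟙ᵀp=9.943329  c=𝟙ᵀq=106.860861  D=ac−b²=23.970138
λ₁=(c·0.112−b)/D = (106.860861·0.112−9.943329)/23.970138 = 0.084484
λ₂=(a−b·0.112)/D = (1.149531−9.943329·0.112)/23.970138 = 0.001497
w* = 0.084484·p + 0.001497·q:
  w_0 = 0.084484·2.8263 + 0.001497·18.0384 = 0.2658  (Honeywell)
  w_1 = 0.084484·1.5800 + 0.001497·11.2247 = 0.1503  (Intel)
  w_2 = 0.084484·2.5967 + 0.001497·31.7014 = 0.2668  (Tesla)
  w_3 = 0.084484·0.6895 + 0.001497·6.7094 = 0.0683  (Oracle)
  w_4 = 0.084484·1.8059 + 0.001497·22.0425 = 0.1856  (Merck)
  w_5 = 0.084484·0.4450 + 0.001497·17.1444 = 0.0633  (Raytheon)
Σw_i=1.0000  μᵀw=0.1120
σ²=wᵀΣw=λ₁·μ_p+λ₂ = 0.084484·0.112 + 0.001497 = 0.010959 ≈ 0.0110

0.0110


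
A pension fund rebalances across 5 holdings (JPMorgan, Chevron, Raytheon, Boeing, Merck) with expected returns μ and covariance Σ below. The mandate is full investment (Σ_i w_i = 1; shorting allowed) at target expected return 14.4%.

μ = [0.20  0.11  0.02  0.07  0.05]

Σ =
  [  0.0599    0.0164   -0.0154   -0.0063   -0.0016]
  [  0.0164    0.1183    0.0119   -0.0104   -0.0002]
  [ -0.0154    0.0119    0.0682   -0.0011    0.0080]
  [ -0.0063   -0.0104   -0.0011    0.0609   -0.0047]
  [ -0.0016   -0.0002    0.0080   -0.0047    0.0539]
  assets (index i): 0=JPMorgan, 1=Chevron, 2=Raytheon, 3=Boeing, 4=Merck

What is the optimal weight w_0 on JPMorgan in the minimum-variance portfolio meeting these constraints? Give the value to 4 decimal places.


u=Σ⁻¹μ = [3.6566  0.4803  0.9398  1.7075  1.0474]
v=Σ⁻¹𝟙 = [22.2538  5.5845  16.8774  21.4162  18.5967]
a=μᵀu=0.974839  b=𝟙ᵀu=7.831570  c=𝟙ᵀv=84.728547  D=ac−b²=21.263240
λ₁=(c·0.144−b)/D = (84.728547·0.144−7.831570)/21.263240 = 0.205488
λ₂=(a−b·0.144)/D = (0.974839−7.831570·0.144)/21.263240 = -0.007191
w* = 0.205488·u + -0.007191·v:
  w_0 = 0.205488·3.6566 + -0.007191·22.2538 = 0.5914  (JPMorgan)
  w_1 = 0.205488·0.4803 + -0.007191·5.5845 = 0.0585  (Chevron)
  w_2 = 0.205488·0.9398 + -0.007191·16.8774 = 0.0718  (Raytheon)
  w_3 = 0.205488·1.7075 + -0.007191·21.4162 = 0.1969  (Boeing)
  w_4 = 0.205488·1.0474 + -0.007191·18.5967 = 0.0815  (Merck)
Σw_i=1.0000  μᵀw=0.1440
σ²=wᵀΣw=λ₁·μ_p+λ₂ = 0.205488·0.144 + -0.007191 = 0.022399 ≈ 0.0224

0.5914
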